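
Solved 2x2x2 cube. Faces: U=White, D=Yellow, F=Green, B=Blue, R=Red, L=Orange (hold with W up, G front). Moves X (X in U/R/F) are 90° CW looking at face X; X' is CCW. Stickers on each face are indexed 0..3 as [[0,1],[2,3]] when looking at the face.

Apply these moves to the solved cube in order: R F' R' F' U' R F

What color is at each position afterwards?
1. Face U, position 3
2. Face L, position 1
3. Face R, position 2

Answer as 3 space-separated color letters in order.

After move 1 (R): R=RRRR U=WGWG F=GYGY D=YBYB B=WBWB
After move 2 (F'): F=YYGG U=WGRR R=BRYR D=OOYB L=OGOW
After move 3 (R'): R=RRBY U=WWRW F=YGGR D=OYYG B=BBOB
After move 4 (F'): F=GRYG U=WWRB R=YROY D=GWYG L=OWOR
After move 5 (U'): U=WBWR F=OWYG R=GROY B=YROB L=BBOR
After move 6 (R): R=OGYR U=WWWG F=OWYG D=GOYY B=RRBB
After move 7 (F): F=YOGW U=WWRB R=WGGR D=YOYY L=BGOO
Query 1: U[3] = B
Query 2: L[1] = G
Query 3: R[2] = G

Answer: B G G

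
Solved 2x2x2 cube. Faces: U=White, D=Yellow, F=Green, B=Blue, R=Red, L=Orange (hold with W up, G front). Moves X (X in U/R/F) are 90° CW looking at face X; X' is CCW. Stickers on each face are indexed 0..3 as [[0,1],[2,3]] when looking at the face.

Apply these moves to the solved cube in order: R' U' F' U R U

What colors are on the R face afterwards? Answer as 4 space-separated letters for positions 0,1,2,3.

After move 1 (R'): R=RRRR U=WBWB F=GWGW D=YGYG B=YBYB
After move 2 (U'): U=BBWW F=OOGW R=GWRR B=RRYB L=YBOO
After move 3 (F'): F=OWOG U=BBGR R=GWYR D=BOYG L=YWOW
After move 4 (U): U=GBRB F=GWOG R=RRYR B=YWYB L=OWOW
After move 5 (R): R=YRRR U=GWRG F=GOOG D=BYYY B=BWBB
After move 6 (U): U=RGGW F=YROG R=BWRR B=OWBB L=GOOW
Query: R face = BWRR

Answer: B W R R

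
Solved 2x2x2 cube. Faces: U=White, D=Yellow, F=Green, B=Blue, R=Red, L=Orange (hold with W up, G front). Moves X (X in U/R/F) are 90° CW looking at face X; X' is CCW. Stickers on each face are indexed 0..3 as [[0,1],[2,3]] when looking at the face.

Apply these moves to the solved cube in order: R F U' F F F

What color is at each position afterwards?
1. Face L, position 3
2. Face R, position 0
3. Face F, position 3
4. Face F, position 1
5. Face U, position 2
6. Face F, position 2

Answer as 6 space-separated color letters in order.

Answer: W R Y Y G O

Derivation:
After move 1 (R): R=RRRR U=WGWG F=GYGY D=YBYB B=WBWB
After move 2 (F): F=GGYY U=WGOO R=WRGR D=RRYB L=OYOB
After move 3 (U'): U=GOWO F=OYYY R=GGGR B=WRWB L=WBOB
After move 4 (F): F=YOYY U=GOBB R=WGOR D=GGYB L=WROR
After move 5 (F): F=YYYO U=GORR R=BGBR D=OWYB L=WGOG
After move 6 (F): F=YYOY U=GOGG R=RGRR D=BBYB L=WOOW
Query 1: L[3] = W
Query 2: R[0] = R
Query 3: F[3] = Y
Query 4: F[1] = Y
Query 5: U[2] = G
Query 6: F[2] = O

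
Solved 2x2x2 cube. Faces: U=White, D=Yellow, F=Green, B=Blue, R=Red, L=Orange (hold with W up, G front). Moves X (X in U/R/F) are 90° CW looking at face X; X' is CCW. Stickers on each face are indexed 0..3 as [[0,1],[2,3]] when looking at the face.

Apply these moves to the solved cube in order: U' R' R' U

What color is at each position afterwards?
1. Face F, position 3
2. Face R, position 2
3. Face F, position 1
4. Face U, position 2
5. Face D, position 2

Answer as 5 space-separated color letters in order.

After move 1 (U'): U=WWWW F=OOGG R=GGRR B=RRBB L=BBOO
After move 2 (R'): R=GRGR U=WBWR F=OWGW D=YOYG B=YRYB
After move 3 (R'): R=RRGG U=WYWY F=OBGR D=YWYW B=GROB
After move 4 (U): U=WWYY F=RRGR R=GRGG B=BBOB L=OBOO
Query 1: F[3] = R
Query 2: R[2] = G
Query 3: F[1] = R
Query 4: U[2] = Y
Query 5: D[2] = Y

Answer: R G R Y Y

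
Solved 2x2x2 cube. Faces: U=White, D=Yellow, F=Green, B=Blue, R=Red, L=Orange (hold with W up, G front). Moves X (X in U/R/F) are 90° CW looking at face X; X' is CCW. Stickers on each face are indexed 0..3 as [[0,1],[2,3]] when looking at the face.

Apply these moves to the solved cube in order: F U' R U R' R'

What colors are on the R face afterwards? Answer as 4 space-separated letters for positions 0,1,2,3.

Answer: G R R O

Derivation:
After move 1 (F): F=GGGG U=WWOO R=WRWR D=RRYY L=OYOY
After move 2 (U'): U=WOWO F=OYGG R=GGWR B=WRBB L=BBOY
After move 3 (R): R=WGRG U=WYWG F=ORGY D=RBYW B=OROB
After move 4 (U): U=WWGY F=WGGY R=ORRG B=BBOB L=OROY
After move 5 (R'): R=RGOR U=WOGB F=WWGY D=RGYY B=WBBB
After move 6 (R'): R=GRRO U=WBGW F=WOGB D=RWYY B=YBGB
Query: R face = GRRO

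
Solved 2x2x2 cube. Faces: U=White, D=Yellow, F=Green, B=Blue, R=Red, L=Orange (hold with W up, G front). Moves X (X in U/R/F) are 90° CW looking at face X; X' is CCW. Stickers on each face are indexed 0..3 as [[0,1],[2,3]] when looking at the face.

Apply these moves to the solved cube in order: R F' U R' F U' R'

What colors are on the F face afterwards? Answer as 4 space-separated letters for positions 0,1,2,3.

Answer: Y Y G W

Derivation:
After move 1 (R): R=RRRR U=WGWG F=GYGY D=YBYB B=WBWB
After move 2 (F'): F=YYGG U=WGRR R=BRYR D=OOYB L=OGOW
After move 3 (U): U=RWRG F=BRGG R=WBYR B=OGWB L=YYOW
After move 4 (R'): R=BRWY U=RWRO F=BWGG D=ORYG B=BGOB
After move 5 (F): F=GBGW U=RWWY R=RROY D=WBYG L=YOOR
After move 6 (U'): U=WYRW F=YOGW R=GBOY B=RROB L=BGOR
After move 7 (R'): R=BYGO U=WORR F=YYGW D=WOYW B=GRBB
Query: F face = YYGW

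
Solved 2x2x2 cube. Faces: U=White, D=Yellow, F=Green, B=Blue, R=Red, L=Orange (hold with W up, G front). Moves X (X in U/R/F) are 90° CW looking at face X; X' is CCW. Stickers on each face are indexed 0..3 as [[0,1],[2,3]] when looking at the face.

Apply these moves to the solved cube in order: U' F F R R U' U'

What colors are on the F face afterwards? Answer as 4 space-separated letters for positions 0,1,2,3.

Answer: O R O R

Derivation:
After move 1 (U'): U=WWWW F=OOGG R=GGRR B=RRBB L=BBOO
After move 2 (F): F=GOGO U=WWOB R=WGWR D=RGYY L=BYOY
After move 3 (F): F=GGOO U=WWYY R=OGBR D=WWYY L=BROG
After move 4 (R): R=BORG U=WGYO F=GWOY D=WBYR B=YRWB
After move 5 (R): R=RBGO U=WWYY F=GBOR D=WWYY B=ORGB
After move 6 (U'): U=WYWY F=BROR R=GBGO B=RBGB L=OROG
After move 7 (U'): U=YYWW F=OROR R=BRGO B=GBGB L=RBOG
Query: F face = OROR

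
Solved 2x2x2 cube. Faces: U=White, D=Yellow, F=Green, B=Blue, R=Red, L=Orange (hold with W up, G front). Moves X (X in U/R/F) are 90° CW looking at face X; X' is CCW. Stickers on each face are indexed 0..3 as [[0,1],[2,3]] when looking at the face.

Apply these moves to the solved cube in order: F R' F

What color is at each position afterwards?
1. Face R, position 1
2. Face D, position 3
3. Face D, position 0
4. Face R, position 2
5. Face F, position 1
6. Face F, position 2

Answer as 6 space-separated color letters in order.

Answer: R G W B G O

Derivation:
After move 1 (F): F=GGGG U=WWOO R=WRWR D=RRYY L=OYOY
After move 2 (R'): R=RRWW U=WBOB F=GWGO D=RGYG B=YBRB
After move 3 (F): F=GGOW U=WBYY R=ORBW D=WRYG L=OROG
Query 1: R[1] = R
Query 2: D[3] = G
Query 3: D[0] = W
Query 4: R[2] = B
Query 5: F[1] = G
Query 6: F[2] = O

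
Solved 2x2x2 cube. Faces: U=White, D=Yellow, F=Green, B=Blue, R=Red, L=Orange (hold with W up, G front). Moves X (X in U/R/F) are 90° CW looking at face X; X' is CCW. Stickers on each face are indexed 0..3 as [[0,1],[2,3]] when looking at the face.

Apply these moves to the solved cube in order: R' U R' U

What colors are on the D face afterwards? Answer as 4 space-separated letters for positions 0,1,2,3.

Answer: Y R Y W

Derivation:
After move 1 (R'): R=RRRR U=WBWB F=GWGW D=YGYG B=YBYB
After move 2 (U): U=WWBB F=RRGW R=YBRR B=OOYB L=GWOO
After move 3 (R'): R=BRYR U=WYBO F=RWGB D=YRYW B=GOGB
After move 4 (U): U=BWOY F=BRGB R=GOYR B=GWGB L=RWOO
Query: D face = YRYW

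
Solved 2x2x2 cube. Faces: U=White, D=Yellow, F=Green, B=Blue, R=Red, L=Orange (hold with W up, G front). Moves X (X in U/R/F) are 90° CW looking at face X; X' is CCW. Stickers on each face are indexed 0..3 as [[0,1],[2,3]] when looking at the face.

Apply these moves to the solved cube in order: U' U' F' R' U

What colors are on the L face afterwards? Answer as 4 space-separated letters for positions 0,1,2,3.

After move 1 (U'): U=WWWW F=OOGG R=GGRR B=RRBB L=BBOO
After move 2 (U'): U=WWWW F=BBGG R=OORR B=GGBB L=RROO
After move 3 (F'): F=BGBG U=WWOR R=YOYR D=ROYY L=RWOW
After move 4 (R'): R=ORYY U=WBOG F=BWBR D=RGYG B=YGOB
After move 5 (U): U=OWGB F=ORBR R=YGYY B=RWOB L=BWOW
Query: L face = BWOW

Answer: B W O W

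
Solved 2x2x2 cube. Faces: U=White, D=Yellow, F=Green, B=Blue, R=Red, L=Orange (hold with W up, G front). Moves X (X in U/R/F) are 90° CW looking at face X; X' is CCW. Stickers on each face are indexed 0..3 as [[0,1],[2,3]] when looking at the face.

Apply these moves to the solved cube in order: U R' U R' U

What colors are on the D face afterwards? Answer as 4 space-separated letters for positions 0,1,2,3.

Answer: Y R Y W

Derivation:
After move 1 (U): U=WWWW F=RRGG R=BBRR B=OOBB L=GGOO
After move 2 (R'): R=BRBR U=WBWO F=RWGW D=YRYG B=YOYB
After move 3 (U): U=WWOB F=BRGW R=YOBR B=GGYB L=RWOO
After move 4 (R'): R=ORYB U=WYOG F=BWGB D=YRYW B=GGRB
After move 5 (U): U=OWGY F=ORGB R=GGYB B=RWRB L=BWOO
Query: D face = YRYW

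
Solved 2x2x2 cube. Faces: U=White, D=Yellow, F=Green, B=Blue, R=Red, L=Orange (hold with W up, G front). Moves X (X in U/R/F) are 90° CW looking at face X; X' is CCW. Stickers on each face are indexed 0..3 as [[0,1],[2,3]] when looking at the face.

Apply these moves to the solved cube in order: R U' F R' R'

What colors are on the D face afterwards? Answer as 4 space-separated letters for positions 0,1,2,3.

Answer: R G Y B

Derivation:
After move 1 (R): R=RRRR U=WGWG F=GYGY D=YBYB B=WBWB
After move 2 (U'): U=GGWW F=OOGY R=GYRR B=RRWB L=WBOO
After move 3 (F): F=GOYO U=GGOB R=WYWR D=RGYB L=WYOB
After move 4 (R'): R=YRWW U=GWOR F=GGYB D=ROYO B=BRGB
After move 5 (R'): R=RWYW U=GGOB F=GWYR D=RGYB B=OROB
Query: D face = RGYB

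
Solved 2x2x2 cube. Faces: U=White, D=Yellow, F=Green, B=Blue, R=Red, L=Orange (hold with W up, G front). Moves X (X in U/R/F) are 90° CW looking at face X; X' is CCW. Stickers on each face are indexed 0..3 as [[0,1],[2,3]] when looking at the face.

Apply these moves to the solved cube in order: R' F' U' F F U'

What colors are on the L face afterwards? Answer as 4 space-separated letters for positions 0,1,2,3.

Answer: G R O W

Derivation:
After move 1 (R'): R=RRRR U=WBWB F=GWGW D=YGYG B=YBYB
After move 2 (F'): F=WWGG U=WBRR R=GRYR D=OOYG L=OBOW
After move 3 (U'): U=BRWR F=OBGG R=WWYR B=GRYB L=YBOW
After move 4 (F): F=GOGB U=BRWB R=WWRR D=YWYG L=YOOO
After move 5 (F): F=GGBO U=BROO R=WWBR D=RWYG L=YYOW
After move 6 (U'): U=ROBO F=YYBO R=GGBR B=WWYB L=GROW
Query: L face = GROW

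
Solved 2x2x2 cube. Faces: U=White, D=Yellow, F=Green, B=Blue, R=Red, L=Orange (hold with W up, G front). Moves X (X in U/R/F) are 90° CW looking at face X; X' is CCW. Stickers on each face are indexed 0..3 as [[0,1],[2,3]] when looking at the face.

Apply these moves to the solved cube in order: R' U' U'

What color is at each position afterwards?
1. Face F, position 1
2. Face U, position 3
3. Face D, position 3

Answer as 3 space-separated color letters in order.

After move 1 (R'): R=RRRR U=WBWB F=GWGW D=YGYG B=YBYB
After move 2 (U'): U=BBWW F=OOGW R=GWRR B=RRYB L=YBOO
After move 3 (U'): U=BWBW F=YBGW R=OORR B=GWYB L=RROO
Query 1: F[1] = B
Query 2: U[3] = W
Query 3: D[3] = G

Answer: B W G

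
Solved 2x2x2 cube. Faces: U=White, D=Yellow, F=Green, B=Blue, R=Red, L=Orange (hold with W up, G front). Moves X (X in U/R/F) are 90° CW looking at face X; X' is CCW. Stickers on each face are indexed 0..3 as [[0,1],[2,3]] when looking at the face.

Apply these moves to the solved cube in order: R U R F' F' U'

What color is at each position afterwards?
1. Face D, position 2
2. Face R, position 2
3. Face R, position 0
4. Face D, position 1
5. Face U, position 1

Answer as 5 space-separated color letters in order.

After move 1 (R): R=RRRR U=WGWG F=GYGY D=YBYB B=WBWB
After move 2 (U): U=WWGG F=RRGY R=WBRR B=OOWB L=GYOO
After move 3 (R): R=RWRB U=WRGY F=RBGB D=YWYO B=GOWB
After move 4 (F'): F=BBRG U=WRRR R=WWYB D=YOYO L=GYOG
After move 5 (F'): F=BGBR U=WRWY R=OWYB D=YGYO L=GROR
After move 6 (U'): U=RYWW F=GRBR R=BGYB B=OWWB L=GOOR
Query 1: D[2] = Y
Query 2: R[2] = Y
Query 3: R[0] = B
Query 4: D[1] = G
Query 5: U[1] = Y

Answer: Y Y B G Y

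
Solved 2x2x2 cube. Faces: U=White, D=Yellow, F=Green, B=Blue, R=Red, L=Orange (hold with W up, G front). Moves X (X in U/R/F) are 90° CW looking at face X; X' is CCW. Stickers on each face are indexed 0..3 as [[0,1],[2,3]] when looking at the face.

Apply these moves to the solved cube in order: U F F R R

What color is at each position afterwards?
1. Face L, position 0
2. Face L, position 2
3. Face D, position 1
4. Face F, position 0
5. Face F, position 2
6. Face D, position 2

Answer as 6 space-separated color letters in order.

After move 1 (U): U=WWWW F=RRGG R=BBRR B=OOBB L=GGOO
After move 2 (F): F=GRGR U=WWOG R=WBWR D=RBYY L=GYOY
After move 3 (F): F=GGRR U=WWYY R=OBGR D=WWYY L=GROB
After move 4 (R): R=GORB U=WGYR F=GWRY D=WBYO B=YOWB
After move 5 (R): R=RGBO U=WWYY F=GBRO D=WWYY B=ROGB
Query 1: L[0] = G
Query 2: L[2] = O
Query 3: D[1] = W
Query 4: F[0] = G
Query 5: F[2] = R
Query 6: D[2] = Y

Answer: G O W G R Y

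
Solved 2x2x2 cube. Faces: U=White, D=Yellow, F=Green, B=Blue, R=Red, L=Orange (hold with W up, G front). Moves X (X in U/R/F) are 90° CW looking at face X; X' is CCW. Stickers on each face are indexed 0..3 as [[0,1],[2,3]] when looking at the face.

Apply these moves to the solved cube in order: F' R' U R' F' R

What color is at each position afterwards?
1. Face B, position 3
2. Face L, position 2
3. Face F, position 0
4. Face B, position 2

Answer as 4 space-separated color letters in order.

After move 1 (F'): F=GGGG U=WWRR R=YRYR D=OOYY L=OWOW
After move 2 (R'): R=RRYY U=WBRB F=GWGR D=OGYG B=YBOB
After move 3 (U): U=RWBB F=RRGR R=YBYY B=OWOB L=GWOW
After move 4 (R'): R=BYYY U=ROBO F=RWGB D=ORYR B=GWGB
After move 5 (F'): F=WBRG U=ROBY R=RYOY D=WWYR L=GOOB
After move 6 (R): R=ORYY U=RBBG F=WWRR D=WGYG B=YWOB
Query 1: B[3] = B
Query 2: L[2] = O
Query 3: F[0] = W
Query 4: B[2] = O

Answer: B O W O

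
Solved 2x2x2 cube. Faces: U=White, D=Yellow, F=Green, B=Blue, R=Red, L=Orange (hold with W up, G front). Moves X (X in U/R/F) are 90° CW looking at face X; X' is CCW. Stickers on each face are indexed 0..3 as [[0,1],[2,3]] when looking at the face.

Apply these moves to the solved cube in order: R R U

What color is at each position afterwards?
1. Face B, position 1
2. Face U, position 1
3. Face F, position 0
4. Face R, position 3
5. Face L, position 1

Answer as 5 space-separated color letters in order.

Answer: O W R R B

Derivation:
After move 1 (R): R=RRRR U=WGWG F=GYGY D=YBYB B=WBWB
After move 2 (R): R=RRRR U=WYWY F=GBGB D=YWYW B=GBGB
After move 3 (U): U=WWYY F=RRGB R=GBRR B=OOGB L=GBOO
Query 1: B[1] = O
Query 2: U[1] = W
Query 3: F[0] = R
Query 4: R[3] = R
Query 5: L[1] = B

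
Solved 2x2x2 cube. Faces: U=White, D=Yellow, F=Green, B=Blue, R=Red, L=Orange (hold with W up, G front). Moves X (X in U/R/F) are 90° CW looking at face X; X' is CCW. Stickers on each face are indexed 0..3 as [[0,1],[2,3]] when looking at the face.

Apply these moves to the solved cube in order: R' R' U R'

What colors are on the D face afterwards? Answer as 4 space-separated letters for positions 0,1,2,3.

Answer: Y R Y B

Derivation:
After move 1 (R'): R=RRRR U=WBWB F=GWGW D=YGYG B=YBYB
After move 2 (R'): R=RRRR U=WYWY F=GBGB D=YWYW B=GBGB
After move 3 (U): U=WWYY F=RRGB R=GBRR B=OOGB L=GBOO
After move 4 (R'): R=BRGR U=WGYO F=RWGY D=YRYB B=WOWB
Query: D face = YRYB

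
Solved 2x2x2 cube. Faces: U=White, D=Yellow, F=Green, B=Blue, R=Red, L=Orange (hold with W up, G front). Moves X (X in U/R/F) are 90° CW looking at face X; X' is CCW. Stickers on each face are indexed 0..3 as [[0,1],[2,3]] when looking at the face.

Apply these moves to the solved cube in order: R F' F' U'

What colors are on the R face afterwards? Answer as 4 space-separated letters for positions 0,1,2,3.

After move 1 (R): R=RRRR U=WGWG F=GYGY D=YBYB B=WBWB
After move 2 (F'): F=YYGG U=WGRR R=BRYR D=OOYB L=OGOW
After move 3 (F'): F=YGYG U=WGBY R=OROR D=GWYB L=OROR
After move 4 (U'): U=GYWB F=ORYG R=YGOR B=ORWB L=WBOR
Query: R face = YGOR

Answer: Y G O R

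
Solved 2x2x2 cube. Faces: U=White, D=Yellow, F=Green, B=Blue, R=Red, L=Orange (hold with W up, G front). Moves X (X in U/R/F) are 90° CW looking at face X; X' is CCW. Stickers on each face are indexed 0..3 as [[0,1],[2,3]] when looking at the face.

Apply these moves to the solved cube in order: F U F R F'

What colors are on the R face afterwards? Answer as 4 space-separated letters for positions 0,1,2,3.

After move 1 (F): F=GGGG U=WWOO R=WRWR D=RRYY L=OYOY
After move 2 (U): U=OWOW F=WRGG R=BBWR B=OYBB L=GGOY
After move 3 (F): F=GWGR U=OWYG R=OBWR D=WBYY L=GROR
After move 4 (R): R=WORB U=OWYR F=GBGY D=WBYO B=GYWB
After move 5 (F'): F=BYGG U=OWWR R=BOWB D=RRYO L=GROY
Query: R face = BOWB

Answer: B O W B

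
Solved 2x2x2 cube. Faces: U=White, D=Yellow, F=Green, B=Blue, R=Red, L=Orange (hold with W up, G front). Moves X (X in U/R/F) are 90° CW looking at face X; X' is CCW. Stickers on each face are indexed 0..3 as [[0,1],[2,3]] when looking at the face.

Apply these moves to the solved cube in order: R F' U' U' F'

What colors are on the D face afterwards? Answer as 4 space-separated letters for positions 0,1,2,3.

After move 1 (R): R=RRRR U=WGWG F=GYGY D=YBYB B=WBWB
After move 2 (F'): F=YYGG U=WGRR R=BRYR D=OOYB L=OGOW
After move 3 (U'): U=GRWR F=OGGG R=YYYR B=BRWB L=WBOW
After move 4 (U'): U=RRGW F=WBGG R=OGYR B=YYWB L=BROW
After move 5 (F'): F=BGWG U=RROY R=OGOR D=RWYB L=BWOG
Query: D face = RWYB

Answer: R W Y B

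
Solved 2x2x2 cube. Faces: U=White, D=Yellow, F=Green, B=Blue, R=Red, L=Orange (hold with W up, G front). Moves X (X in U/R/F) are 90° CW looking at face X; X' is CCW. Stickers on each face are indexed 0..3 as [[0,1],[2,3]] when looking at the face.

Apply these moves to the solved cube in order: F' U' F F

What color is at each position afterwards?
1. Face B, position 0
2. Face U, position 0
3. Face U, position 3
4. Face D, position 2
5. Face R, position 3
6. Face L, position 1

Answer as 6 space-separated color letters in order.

After move 1 (F'): F=GGGG U=WWRR R=YRYR D=OOYY L=OWOW
After move 2 (U'): U=WRWR F=OWGG R=GGYR B=YRBB L=BBOW
After move 3 (F): F=GOGW U=WRWB R=WGRR D=YGYY L=BOOO
After move 4 (F): F=GGWO U=WROO R=WGBR D=RWYY L=BYOG
Query 1: B[0] = Y
Query 2: U[0] = W
Query 3: U[3] = O
Query 4: D[2] = Y
Query 5: R[3] = R
Query 6: L[1] = Y

Answer: Y W O Y R Y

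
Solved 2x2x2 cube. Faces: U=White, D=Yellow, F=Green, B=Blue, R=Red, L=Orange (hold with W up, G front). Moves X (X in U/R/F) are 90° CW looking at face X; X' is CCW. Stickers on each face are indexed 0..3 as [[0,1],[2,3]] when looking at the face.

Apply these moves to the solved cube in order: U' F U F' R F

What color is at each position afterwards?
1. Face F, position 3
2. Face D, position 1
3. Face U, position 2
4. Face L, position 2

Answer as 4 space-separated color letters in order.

After move 1 (U'): U=WWWW F=OOGG R=GGRR B=RRBB L=BBOO
After move 2 (F): F=GOGO U=WWOB R=WGWR D=RGYY L=BYOY
After move 3 (U): U=OWBW F=WGGO R=RRWR B=BYBB L=GOOY
After move 4 (F'): F=GOWG U=OWRW R=GRRR D=OYYY L=GWOB
After move 5 (R): R=RGRR U=OORG F=GYWY D=OBYB B=WYWB
After move 6 (F): F=WGYY U=OOBW R=RGGR D=RRYB L=GOOB
Query 1: F[3] = Y
Query 2: D[1] = R
Query 3: U[2] = B
Query 4: L[2] = O

Answer: Y R B O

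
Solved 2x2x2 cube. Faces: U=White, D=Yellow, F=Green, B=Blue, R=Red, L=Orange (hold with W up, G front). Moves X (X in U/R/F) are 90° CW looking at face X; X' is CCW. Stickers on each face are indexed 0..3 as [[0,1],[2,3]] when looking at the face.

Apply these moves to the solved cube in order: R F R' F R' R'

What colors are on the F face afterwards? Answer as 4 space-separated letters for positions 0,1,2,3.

Answer: Y R O B

Derivation:
After move 1 (R): R=RRRR U=WGWG F=GYGY D=YBYB B=WBWB
After move 2 (F): F=GGYY U=WGOO R=WRGR D=RRYB L=OYOB
After move 3 (R'): R=RRWG U=WWOW F=GGYO D=RGYY B=BBRB
After move 4 (F): F=YGOG U=WWBY R=ORWG D=WRYY L=OROG
After move 5 (R'): R=RGOW U=WRBB F=YWOY D=WGYG B=YBRB
After move 6 (R'): R=GWRO U=WRBY F=YROB D=WWYY B=GBGB
Query: F face = YROB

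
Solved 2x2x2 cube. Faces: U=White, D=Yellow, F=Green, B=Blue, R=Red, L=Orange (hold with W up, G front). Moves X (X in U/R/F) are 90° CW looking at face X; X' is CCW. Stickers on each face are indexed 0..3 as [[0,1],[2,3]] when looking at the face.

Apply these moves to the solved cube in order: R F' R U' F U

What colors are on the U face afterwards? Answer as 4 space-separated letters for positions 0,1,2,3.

After move 1 (R): R=RRRR U=WGWG F=GYGY D=YBYB B=WBWB
After move 2 (F'): F=YYGG U=WGRR R=BRYR D=OOYB L=OGOW
After move 3 (R): R=YBRR U=WYRG F=YOGB D=OWYW B=RBGB
After move 4 (U'): U=YGWR F=OGGB R=YORR B=YBGB L=RBOW
After move 5 (F): F=GOBG U=YGWB R=WORR D=RYYW L=ROOW
After move 6 (U): U=WYBG F=WOBG R=YBRR B=ROGB L=GOOW
Query: U face = WYBG

Answer: W Y B G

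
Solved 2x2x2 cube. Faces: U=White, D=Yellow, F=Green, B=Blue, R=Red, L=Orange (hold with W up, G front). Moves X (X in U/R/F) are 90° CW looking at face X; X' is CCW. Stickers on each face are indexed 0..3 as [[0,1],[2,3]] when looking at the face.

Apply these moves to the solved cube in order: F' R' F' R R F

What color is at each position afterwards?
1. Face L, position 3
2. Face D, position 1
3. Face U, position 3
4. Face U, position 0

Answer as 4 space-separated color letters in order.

Answer: B Y B W

Derivation:
After move 1 (F'): F=GGGG U=WWRR R=YRYR D=OOYY L=OWOW
After move 2 (R'): R=RRYY U=WBRB F=GWGR D=OGYG B=YBOB
After move 3 (F'): F=WRGG U=WBRY R=GROY D=WWYG L=OBOR
After move 4 (R): R=OGYR U=WRRG F=WWGG D=WOYY B=YBBB
After move 5 (R): R=YORG U=WWRG F=WOGY D=WBYY B=GBRB
After move 6 (F): F=GWYO U=WWRB R=ROGG D=RYYY L=OWOB
Query 1: L[3] = B
Query 2: D[1] = Y
Query 3: U[3] = B
Query 4: U[0] = W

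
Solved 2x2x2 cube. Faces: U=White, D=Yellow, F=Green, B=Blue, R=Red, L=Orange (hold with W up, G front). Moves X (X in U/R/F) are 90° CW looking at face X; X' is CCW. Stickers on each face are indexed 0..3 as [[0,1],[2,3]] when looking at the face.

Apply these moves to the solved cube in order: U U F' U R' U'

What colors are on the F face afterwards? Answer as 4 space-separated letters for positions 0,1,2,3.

After move 1 (U): U=WWWW F=RRGG R=BBRR B=OOBB L=GGOO
After move 2 (U): U=WWWW F=BBGG R=OORR B=GGBB L=RROO
After move 3 (F'): F=BGBG U=WWOR R=YOYR D=ROYY L=RWOW
After move 4 (U): U=OWRW F=YOBG R=GGYR B=RWBB L=BGOW
After move 5 (R'): R=GRGY U=OBRR F=YWBW D=ROYG B=YWOB
After move 6 (U'): U=BROR F=BGBW R=YWGY B=GROB L=YWOW
Query: F face = BGBW

Answer: B G B W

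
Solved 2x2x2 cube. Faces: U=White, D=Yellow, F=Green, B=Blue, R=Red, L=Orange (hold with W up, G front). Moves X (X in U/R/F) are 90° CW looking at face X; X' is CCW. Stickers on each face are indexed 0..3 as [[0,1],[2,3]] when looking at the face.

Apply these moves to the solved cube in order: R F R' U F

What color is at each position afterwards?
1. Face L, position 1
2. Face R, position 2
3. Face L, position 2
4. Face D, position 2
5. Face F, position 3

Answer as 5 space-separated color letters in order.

After move 1 (R): R=RRRR U=WGWG F=GYGY D=YBYB B=WBWB
After move 2 (F): F=GGYY U=WGOO R=WRGR D=RRYB L=OYOB
After move 3 (R'): R=RRWG U=WWOW F=GGYO D=RGYY B=BBRB
After move 4 (U): U=OWWW F=RRYO R=BBWG B=OYRB L=GGOB
After move 5 (F): F=YROR U=OWBG R=WBWG D=WBYY L=GROG
Query 1: L[1] = R
Query 2: R[2] = W
Query 3: L[2] = O
Query 4: D[2] = Y
Query 5: F[3] = R

Answer: R W O Y R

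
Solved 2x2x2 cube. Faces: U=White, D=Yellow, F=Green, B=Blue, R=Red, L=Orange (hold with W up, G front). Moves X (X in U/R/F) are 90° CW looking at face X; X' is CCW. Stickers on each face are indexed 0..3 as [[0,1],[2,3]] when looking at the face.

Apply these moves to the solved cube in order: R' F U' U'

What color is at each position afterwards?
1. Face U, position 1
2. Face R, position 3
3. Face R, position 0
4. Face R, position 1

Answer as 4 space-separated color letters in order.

After move 1 (R'): R=RRRR U=WBWB F=GWGW D=YGYG B=YBYB
After move 2 (F): F=GGWW U=WBOO R=WRBR D=RRYG L=OYOG
After move 3 (U'): U=BOWO F=OYWW R=GGBR B=WRYB L=YBOG
After move 4 (U'): U=OOBW F=YBWW R=OYBR B=GGYB L=WROG
Query 1: U[1] = O
Query 2: R[3] = R
Query 3: R[0] = O
Query 4: R[1] = Y

Answer: O R O Y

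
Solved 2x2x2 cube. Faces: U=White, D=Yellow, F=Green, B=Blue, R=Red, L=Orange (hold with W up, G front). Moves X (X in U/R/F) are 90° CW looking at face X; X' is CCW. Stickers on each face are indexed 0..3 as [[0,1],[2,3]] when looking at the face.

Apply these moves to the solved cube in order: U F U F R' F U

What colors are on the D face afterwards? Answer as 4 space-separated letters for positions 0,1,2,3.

Answer: G O Y B

Derivation:
After move 1 (U): U=WWWW F=RRGG R=BBRR B=OOBB L=GGOO
After move 2 (F): F=GRGR U=WWOG R=WBWR D=RBYY L=GYOY
After move 3 (U): U=OWGW F=WBGR R=OOWR B=GYBB L=GROY
After move 4 (F): F=GWRB U=OWYR R=GOWR D=WOYY L=GROB
After move 5 (R'): R=ORGW U=OBYG F=GWRR D=WWYB B=YYOB
After move 6 (F): F=RGRW U=OBBR R=YRGW D=GOYB L=GWOW
After move 7 (U): U=BORB F=YRRW R=YYGW B=GWOB L=RGOW
Query: D face = GOYB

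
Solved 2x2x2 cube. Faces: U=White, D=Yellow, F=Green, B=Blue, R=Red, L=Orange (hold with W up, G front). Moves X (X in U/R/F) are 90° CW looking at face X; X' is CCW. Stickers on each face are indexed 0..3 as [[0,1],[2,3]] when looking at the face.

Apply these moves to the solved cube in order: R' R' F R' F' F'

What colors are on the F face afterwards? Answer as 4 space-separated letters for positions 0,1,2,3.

Answer: O B Y G

Derivation:
After move 1 (R'): R=RRRR U=WBWB F=GWGW D=YGYG B=YBYB
After move 2 (R'): R=RRRR U=WYWY F=GBGB D=YWYW B=GBGB
After move 3 (F): F=GGBB U=WYOO R=WRYR D=RRYW L=OYOW
After move 4 (R'): R=RRWY U=WGOG F=GYBO D=RGYB B=WBRB
After move 5 (F'): F=YOGB U=WGRW R=GRRY D=YWYB L=OGOO
After move 6 (F'): F=OBYG U=WGGR R=WRYY D=GOYB L=OWOR
Query: F face = OBYG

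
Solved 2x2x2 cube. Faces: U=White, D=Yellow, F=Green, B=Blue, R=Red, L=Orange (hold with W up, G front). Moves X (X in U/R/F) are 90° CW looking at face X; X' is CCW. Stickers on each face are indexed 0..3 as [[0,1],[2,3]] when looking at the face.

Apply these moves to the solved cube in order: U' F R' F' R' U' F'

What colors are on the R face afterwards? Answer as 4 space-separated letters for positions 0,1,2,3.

After move 1 (U'): U=WWWW F=OOGG R=GGRR B=RRBB L=BBOO
After move 2 (F): F=GOGO U=WWOB R=WGWR D=RGYY L=BYOY
After move 3 (R'): R=GRWW U=WBOR F=GWGB D=ROYO B=YRGB
After move 4 (F'): F=WBGG U=WBGW R=ORRW D=YYYO L=BROO
After move 5 (R'): R=RWOR U=WGGY F=WBGW D=YBYG B=ORYB
After move 6 (U'): U=GYWG F=BRGW R=WBOR B=RWYB L=OROO
After move 7 (F'): F=RWBG U=GYWO R=BBYR D=ROYG L=OGOW
Query: R face = BBYR

Answer: B B Y R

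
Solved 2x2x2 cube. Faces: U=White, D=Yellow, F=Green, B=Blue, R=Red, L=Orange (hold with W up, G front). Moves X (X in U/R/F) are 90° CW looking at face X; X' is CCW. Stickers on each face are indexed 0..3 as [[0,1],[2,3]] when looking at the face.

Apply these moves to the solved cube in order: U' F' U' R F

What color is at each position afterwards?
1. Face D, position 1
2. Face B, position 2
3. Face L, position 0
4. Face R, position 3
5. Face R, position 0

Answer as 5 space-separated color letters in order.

Answer: Y R R G W

Derivation:
After move 1 (U'): U=WWWW F=OOGG R=GGRR B=RRBB L=BBOO
After move 2 (F'): F=OGOG U=WWGR R=YGYR D=BOYY L=BWOW
After move 3 (U'): U=WRWG F=BWOG R=OGYR B=YGBB L=RROW
After move 4 (R): R=YORG U=WWWG F=BOOY D=BBYY B=GGRB
After move 5 (F): F=OBYO U=WWWR R=WOGG D=RYYY L=RBOB
Query 1: D[1] = Y
Query 2: B[2] = R
Query 3: L[0] = R
Query 4: R[3] = G
Query 5: R[0] = W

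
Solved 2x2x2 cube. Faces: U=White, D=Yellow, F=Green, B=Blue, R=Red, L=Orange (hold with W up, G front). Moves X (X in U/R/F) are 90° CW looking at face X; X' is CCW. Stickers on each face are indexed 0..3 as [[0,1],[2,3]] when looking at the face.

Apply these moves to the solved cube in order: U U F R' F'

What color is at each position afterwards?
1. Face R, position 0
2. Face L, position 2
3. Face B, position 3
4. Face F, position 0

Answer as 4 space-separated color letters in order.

Answer: B O B W

Derivation:
After move 1 (U): U=WWWW F=RRGG R=BBRR B=OOBB L=GGOO
After move 2 (U): U=WWWW F=BBGG R=OORR B=GGBB L=RROO
After move 3 (F): F=GBGB U=WWOR R=WOWR D=ROYY L=RYOY
After move 4 (R'): R=ORWW U=WBOG F=GWGR D=RBYB B=YGOB
After move 5 (F'): F=WRGG U=WBOW R=BRRW D=YYYB L=RGOO
Query 1: R[0] = B
Query 2: L[2] = O
Query 3: B[3] = B
Query 4: F[0] = W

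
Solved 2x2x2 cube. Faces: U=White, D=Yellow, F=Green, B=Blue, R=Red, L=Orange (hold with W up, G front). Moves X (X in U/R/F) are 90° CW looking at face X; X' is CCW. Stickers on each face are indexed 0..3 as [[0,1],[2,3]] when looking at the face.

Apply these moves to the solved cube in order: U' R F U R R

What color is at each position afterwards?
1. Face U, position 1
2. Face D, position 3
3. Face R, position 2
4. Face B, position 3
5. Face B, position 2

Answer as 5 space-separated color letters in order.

After move 1 (U'): U=WWWW F=OOGG R=GGRR B=RRBB L=BBOO
After move 2 (R): R=RGRG U=WOWG F=OYGY D=YBYR B=WRWB
After move 3 (F): F=GOYY U=WOOB R=WGGG D=RRYR L=BYOB
After move 4 (U): U=OWBO F=WGYY R=WRGG B=BYWB L=GOOB
After move 5 (R): R=GWGR U=OGBY F=WRYR D=RWYB B=OYWB
After move 6 (R): R=GGRW U=ORBR F=WWYB D=RWYO B=YYGB
Query 1: U[1] = R
Query 2: D[3] = O
Query 3: R[2] = R
Query 4: B[3] = B
Query 5: B[2] = G

Answer: R O R B G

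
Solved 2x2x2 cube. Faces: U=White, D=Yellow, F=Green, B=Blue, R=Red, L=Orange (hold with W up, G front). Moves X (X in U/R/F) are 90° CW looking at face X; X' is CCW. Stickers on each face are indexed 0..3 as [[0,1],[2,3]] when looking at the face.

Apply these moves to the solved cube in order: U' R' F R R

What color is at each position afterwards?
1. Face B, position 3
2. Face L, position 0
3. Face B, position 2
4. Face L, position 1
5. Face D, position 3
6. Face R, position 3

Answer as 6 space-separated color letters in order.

Answer: B B O Y B W

Derivation:
After move 1 (U'): U=WWWW F=OOGG R=GGRR B=RRBB L=BBOO
After move 2 (R'): R=GRGR U=WBWR F=OWGW D=YOYG B=YRYB
After move 3 (F): F=GOWW U=WBOB R=WRRR D=GGYG L=BYOO
After move 4 (R): R=RWRR U=WOOW F=GGWG D=GYYY B=BRBB
After move 5 (R): R=RRRW U=WGOG F=GYWY D=GBYB B=WROB
Query 1: B[3] = B
Query 2: L[0] = B
Query 3: B[2] = O
Query 4: L[1] = Y
Query 5: D[3] = B
Query 6: R[3] = W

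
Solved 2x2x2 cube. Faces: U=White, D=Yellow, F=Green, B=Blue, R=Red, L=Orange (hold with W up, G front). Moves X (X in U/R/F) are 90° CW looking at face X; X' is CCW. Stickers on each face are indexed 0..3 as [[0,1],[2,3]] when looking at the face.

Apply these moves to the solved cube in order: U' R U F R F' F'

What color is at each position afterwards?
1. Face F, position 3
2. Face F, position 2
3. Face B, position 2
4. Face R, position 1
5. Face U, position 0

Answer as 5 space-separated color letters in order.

After move 1 (U'): U=WWWW F=OOGG R=GGRR B=RRBB L=BBOO
After move 2 (R): R=RGRG U=WOWG F=OYGY D=YBYR B=WRWB
After move 3 (U): U=WWGO F=RGGY R=WRRG B=BBWB L=OYOO
After move 4 (F): F=GRYG U=WWOY R=GROG D=RWYR L=OYOB
After move 5 (R): R=OGGR U=WROG F=GWYR D=RWYB B=YBWB
After move 6 (F'): F=WRGY U=WROG R=WGRR D=YBYB L=OGOO
After move 7 (F'): F=RYWG U=WRWR R=BGYR D=GOYB L=OGOO
Query 1: F[3] = G
Query 2: F[2] = W
Query 3: B[2] = W
Query 4: R[1] = G
Query 5: U[0] = W

Answer: G W W G W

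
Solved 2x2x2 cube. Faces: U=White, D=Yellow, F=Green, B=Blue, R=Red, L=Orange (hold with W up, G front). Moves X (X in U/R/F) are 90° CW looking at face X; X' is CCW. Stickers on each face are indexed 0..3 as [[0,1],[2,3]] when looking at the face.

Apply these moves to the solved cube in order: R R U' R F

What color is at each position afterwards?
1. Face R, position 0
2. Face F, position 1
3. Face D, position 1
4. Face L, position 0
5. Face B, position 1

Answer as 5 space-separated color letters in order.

After move 1 (R): R=RRRR U=WGWG F=GYGY D=YBYB B=WBWB
After move 2 (R): R=RRRR U=WYWY F=GBGB D=YWYW B=GBGB
After move 3 (U'): U=YYWW F=OOGB R=GBRR B=RRGB L=GBOO
After move 4 (R): R=RGRB U=YOWB F=OWGW D=YGYR B=WRYB
After move 5 (F): F=GOWW U=YOOB R=WGBB D=RRYR L=GYOG
Query 1: R[0] = W
Query 2: F[1] = O
Query 3: D[1] = R
Query 4: L[0] = G
Query 5: B[1] = R

Answer: W O R G R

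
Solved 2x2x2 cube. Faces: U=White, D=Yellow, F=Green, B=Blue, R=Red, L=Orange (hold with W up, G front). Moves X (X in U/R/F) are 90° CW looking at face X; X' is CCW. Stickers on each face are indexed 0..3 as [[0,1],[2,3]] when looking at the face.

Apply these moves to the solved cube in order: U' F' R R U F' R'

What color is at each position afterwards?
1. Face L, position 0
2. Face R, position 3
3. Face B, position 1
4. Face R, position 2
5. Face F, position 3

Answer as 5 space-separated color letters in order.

After move 1 (U'): U=WWWW F=OOGG R=GGRR B=RRBB L=BBOO
After move 2 (F'): F=OGOG U=WWGR R=YGYR D=BOYY L=BWOW
After move 3 (R): R=YYRG U=WGGG F=OOOY D=BBYR B=RRWB
After move 4 (R): R=RYGY U=WOGY F=OBOR D=BWYR B=GRGB
After move 5 (U): U=GWYO F=RYOR R=GRGY B=BWGB L=OBOW
After move 6 (F'): F=YRRO U=GWGG R=WRBY D=BWYR L=OOOY
After move 7 (R'): R=RYWB U=GGGB F=YWRG D=BRYO B=RWWB
Query 1: L[0] = O
Query 2: R[3] = B
Query 3: B[1] = W
Query 4: R[2] = W
Query 5: F[3] = G

Answer: O B W W G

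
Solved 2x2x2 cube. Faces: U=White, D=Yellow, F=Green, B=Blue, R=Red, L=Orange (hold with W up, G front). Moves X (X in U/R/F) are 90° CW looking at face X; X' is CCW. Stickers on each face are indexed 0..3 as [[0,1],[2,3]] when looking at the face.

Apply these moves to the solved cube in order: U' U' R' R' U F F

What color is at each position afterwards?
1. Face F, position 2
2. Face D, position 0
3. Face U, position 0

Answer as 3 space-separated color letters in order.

Answer: R Y W

Derivation:
After move 1 (U'): U=WWWW F=OOGG R=GGRR B=RRBB L=BBOO
After move 2 (U'): U=WWWW F=BBGG R=OORR B=GGBB L=RROO
After move 3 (R'): R=OROR U=WBWG F=BWGW D=YBYG B=YGYB
After move 4 (R'): R=RROO U=WYWY F=BBGG D=YWYW B=GGBB
After move 5 (U): U=WWYY F=RRGG R=GGOO B=RRBB L=BBOO
After move 6 (F): F=GRGR U=WWOB R=YGYO D=OGYW L=BYOW
After move 7 (F): F=GGRR U=WWWY R=OGBO D=YYYW L=BOOG
Query 1: F[2] = R
Query 2: D[0] = Y
Query 3: U[0] = W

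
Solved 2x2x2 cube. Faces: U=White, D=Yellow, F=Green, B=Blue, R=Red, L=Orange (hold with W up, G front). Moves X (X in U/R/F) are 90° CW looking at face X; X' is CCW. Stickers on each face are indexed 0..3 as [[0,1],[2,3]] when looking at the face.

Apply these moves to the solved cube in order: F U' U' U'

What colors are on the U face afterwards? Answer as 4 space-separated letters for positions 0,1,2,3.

Answer: O W O W

Derivation:
After move 1 (F): F=GGGG U=WWOO R=WRWR D=RRYY L=OYOY
After move 2 (U'): U=WOWO F=OYGG R=GGWR B=WRBB L=BBOY
After move 3 (U'): U=OOWW F=BBGG R=OYWR B=GGBB L=WROY
After move 4 (U'): U=OWOW F=WRGG R=BBWR B=OYBB L=GGOY
Query: U face = OWOW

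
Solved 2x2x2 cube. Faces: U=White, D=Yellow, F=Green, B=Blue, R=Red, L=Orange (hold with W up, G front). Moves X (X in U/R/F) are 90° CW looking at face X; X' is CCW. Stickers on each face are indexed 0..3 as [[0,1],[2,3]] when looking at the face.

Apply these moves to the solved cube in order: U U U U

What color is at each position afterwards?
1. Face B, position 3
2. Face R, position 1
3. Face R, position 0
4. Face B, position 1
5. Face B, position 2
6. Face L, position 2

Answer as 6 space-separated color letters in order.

After move 1 (U): U=WWWW F=RRGG R=BBRR B=OOBB L=GGOO
After move 2 (U): U=WWWW F=BBGG R=OORR B=GGBB L=RROO
After move 3 (U): U=WWWW F=OOGG R=GGRR B=RRBB L=BBOO
After move 4 (U): U=WWWW F=GGGG R=RRRR B=BBBB L=OOOO
Query 1: B[3] = B
Query 2: R[1] = R
Query 3: R[0] = R
Query 4: B[1] = B
Query 5: B[2] = B
Query 6: L[2] = O

Answer: B R R B B O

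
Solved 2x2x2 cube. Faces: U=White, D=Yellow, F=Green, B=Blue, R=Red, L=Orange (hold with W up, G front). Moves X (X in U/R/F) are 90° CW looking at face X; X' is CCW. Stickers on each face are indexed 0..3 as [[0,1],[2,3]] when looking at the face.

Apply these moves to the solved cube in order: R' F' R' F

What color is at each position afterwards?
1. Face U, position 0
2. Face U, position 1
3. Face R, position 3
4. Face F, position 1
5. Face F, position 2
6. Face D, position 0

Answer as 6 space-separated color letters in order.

Answer: W Y Y W R G

Derivation:
After move 1 (R'): R=RRRR U=WBWB F=GWGW D=YGYG B=YBYB
After move 2 (F'): F=WWGG U=WBRR R=GRYR D=OOYG L=OBOW
After move 3 (R'): R=RRGY U=WYRY F=WBGR D=OWYG B=GBOB
After move 4 (F): F=GWRB U=WYWB R=RRYY D=GRYG L=OOOW
Query 1: U[0] = W
Query 2: U[1] = Y
Query 3: R[3] = Y
Query 4: F[1] = W
Query 5: F[2] = R
Query 6: D[0] = G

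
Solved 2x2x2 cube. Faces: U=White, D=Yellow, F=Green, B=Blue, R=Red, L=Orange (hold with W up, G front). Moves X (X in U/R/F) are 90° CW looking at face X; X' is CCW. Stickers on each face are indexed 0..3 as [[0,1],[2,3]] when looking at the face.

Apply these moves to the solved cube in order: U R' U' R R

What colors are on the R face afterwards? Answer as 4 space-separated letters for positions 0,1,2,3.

After move 1 (U): U=WWWW F=RRGG R=BBRR B=OOBB L=GGOO
After move 2 (R'): R=BRBR U=WBWO F=RWGW D=YRYG B=YOYB
After move 3 (U'): U=BOWW F=GGGW R=RWBR B=BRYB L=YOOO
After move 4 (R): R=BRRW U=BGWW F=GRGG D=YYYB B=WROB
After move 5 (R): R=RBWR U=BRWG F=GYGB D=YOYW B=WRGB
Query: R face = RBWR

Answer: R B W R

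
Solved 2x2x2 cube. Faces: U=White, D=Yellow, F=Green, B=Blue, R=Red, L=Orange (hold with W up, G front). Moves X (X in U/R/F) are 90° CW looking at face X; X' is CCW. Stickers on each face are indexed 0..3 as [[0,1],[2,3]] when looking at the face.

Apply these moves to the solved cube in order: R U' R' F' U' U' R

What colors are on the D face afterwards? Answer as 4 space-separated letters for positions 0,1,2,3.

After move 1 (R): R=RRRR U=WGWG F=GYGY D=YBYB B=WBWB
After move 2 (U'): U=GGWW F=OOGY R=GYRR B=RRWB L=WBOO
After move 3 (R'): R=YRGR U=GWWR F=OGGW D=YOYY B=BRBB
After move 4 (F'): F=GWOG U=GWYG R=ORYR D=BOYY L=WROW
After move 5 (U'): U=WGGY F=WROG R=GWYR B=ORBB L=BROW
After move 6 (U'): U=GYWG F=BROG R=WRYR B=GWBB L=OROW
After move 7 (R): R=YWRR U=GRWG F=BOOY D=BBYG B=GWYB
Query: D face = BBYG

Answer: B B Y G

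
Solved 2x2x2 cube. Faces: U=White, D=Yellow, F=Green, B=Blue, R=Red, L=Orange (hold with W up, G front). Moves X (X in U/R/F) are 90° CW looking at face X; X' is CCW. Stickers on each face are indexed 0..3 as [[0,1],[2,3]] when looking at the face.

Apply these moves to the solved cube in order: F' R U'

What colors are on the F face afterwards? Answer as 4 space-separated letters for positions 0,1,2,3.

After move 1 (F'): F=GGGG U=WWRR R=YRYR D=OOYY L=OWOW
After move 2 (R): R=YYRR U=WGRG F=GOGY D=OBYB B=RBWB
After move 3 (U'): U=GGWR F=OWGY R=GORR B=YYWB L=RBOW
Query: F face = OWGY

Answer: O W G Y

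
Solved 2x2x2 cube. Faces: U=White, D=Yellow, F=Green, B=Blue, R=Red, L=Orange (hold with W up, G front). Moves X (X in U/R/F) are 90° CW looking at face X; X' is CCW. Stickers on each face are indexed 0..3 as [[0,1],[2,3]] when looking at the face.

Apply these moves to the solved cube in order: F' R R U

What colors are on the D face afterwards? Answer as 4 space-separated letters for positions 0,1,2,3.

After move 1 (F'): F=GGGG U=WWRR R=YRYR D=OOYY L=OWOW
After move 2 (R): R=YYRR U=WGRG F=GOGY D=OBYB B=RBWB
After move 3 (R): R=RYRY U=WORY F=GBGB D=OWYR B=GBGB
After move 4 (U): U=RWYO F=RYGB R=GBRY B=OWGB L=GBOW
Query: D face = OWYR

Answer: O W Y R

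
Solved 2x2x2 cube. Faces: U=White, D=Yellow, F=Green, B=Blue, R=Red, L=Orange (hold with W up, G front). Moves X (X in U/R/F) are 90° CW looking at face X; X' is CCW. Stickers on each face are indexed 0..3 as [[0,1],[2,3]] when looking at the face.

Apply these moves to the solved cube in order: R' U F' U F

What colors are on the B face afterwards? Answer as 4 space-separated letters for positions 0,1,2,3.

Answer: G B Y B

Derivation:
After move 1 (R'): R=RRRR U=WBWB F=GWGW D=YGYG B=YBYB
After move 2 (U): U=WWBB F=RRGW R=YBRR B=OOYB L=GWOO
After move 3 (F'): F=RWRG U=WWYR R=GBYR D=WOYG L=GBOB
After move 4 (U): U=YWRW F=GBRG R=OOYR B=GBYB L=RWOB
After move 5 (F): F=RGGB U=YWBW R=ROWR D=YOYG L=RWOO
Query: B face = GBYB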